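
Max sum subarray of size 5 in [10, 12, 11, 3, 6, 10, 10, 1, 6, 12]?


[0:5]: 42
[1:6]: 42
[2:7]: 40
[3:8]: 30
[4:9]: 33
[5:10]: 39

Max: 42 at [0:5]


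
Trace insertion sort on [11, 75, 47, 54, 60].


Initial: [11, 75, 47, 54, 60]
Insert 75: [11, 75, 47, 54, 60]
Insert 47: [11, 47, 75, 54, 60]
Insert 54: [11, 47, 54, 75, 60]
Insert 60: [11, 47, 54, 60, 75]

Sorted: [11, 47, 54, 60, 75]


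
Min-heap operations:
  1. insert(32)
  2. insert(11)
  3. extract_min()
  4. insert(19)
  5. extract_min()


insert(32) -> [32]
insert(11) -> [11, 32]
extract_min()->11, [32]
insert(19) -> [19, 32]
extract_min()->19, [32]

Final heap: [32]


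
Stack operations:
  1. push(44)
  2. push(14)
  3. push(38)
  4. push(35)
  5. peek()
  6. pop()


push(44) -> [44]
push(14) -> [44, 14]
push(38) -> [44, 14, 38]
push(35) -> [44, 14, 38, 35]
peek()->35
pop()->35, [44, 14, 38]

Final stack: [44, 14, 38]


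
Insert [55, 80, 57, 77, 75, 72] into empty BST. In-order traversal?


Insert 55: root
Insert 80: R from 55
Insert 57: R from 55 -> L from 80
Insert 77: R from 55 -> L from 80 -> R from 57
Insert 75: R from 55 -> L from 80 -> R from 57 -> L from 77
Insert 72: R from 55 -> L from 80 -> R from 57 -> L from 77 -> L from 75

In-order: [55, 57, 72, 75, 77, 80]


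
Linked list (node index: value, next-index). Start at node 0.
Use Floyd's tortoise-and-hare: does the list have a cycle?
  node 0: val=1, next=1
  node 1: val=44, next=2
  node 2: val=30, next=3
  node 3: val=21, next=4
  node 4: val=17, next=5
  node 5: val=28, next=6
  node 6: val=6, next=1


Floyd's tortoise (slow, +1) and hare (fast, +2):
  init: slow=0, fast=0
  step 1: slow=1, fast=2
  step 2: slow=2, fast=4
  step 3: slow=3, fast=6
  step 4: slow=4, fast=2
  step 5: slow=5, fast=4
  step 6: slow=6, fast=6
  slow == fast at node 6: cycle detected

Cycle: yes


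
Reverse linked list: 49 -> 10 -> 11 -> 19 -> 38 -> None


Step 1: curr=49, set curr.next=prev(None) | reversed so far: 49
Step 2: curr=10, set curr.next=prev(49) | reversed so far: 10 -> 49
Step 3: curr=11, set curr.next=prev(10) | reversed so far: 11 -> 10 -> 49
Step 4: curr=19, set curr.next=prev(11) | reversed so far: 19 -> 11 -> 10 -> 49
Step 5: curr=38, set curr.next=prev(19) | reversed so far: 38 -> 19 -> 11 -> 10 -> 49

38 -> 19 -> 11 -> 10 -> 49 -> None


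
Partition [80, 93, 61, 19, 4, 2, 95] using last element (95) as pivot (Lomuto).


Pivot: 95
  80 <= 95: advance i (no swap)
  93 <= 95: advance i (no swap)
  61 <= 95: advance i (no swap)
  19 <= 95: advance i (no swap)
  4 <= 95: advance i (no swap)
  2 <= 95: advance i (no swap)
Place pivot at 6: [80, 93, 61, 19, 4, 2, 95]

Partitioned: [80, 93, 61, 19, 4, 2, 95]


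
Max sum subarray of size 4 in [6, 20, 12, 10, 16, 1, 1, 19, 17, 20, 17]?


[0:4]: 48
[1:5]: 58
[2:6]: 39
[3:7]: 28
[4:8]: 37
[5:9]: 38
[6:10]: 57
[7:11]: 73

Max: 73 at [7:11]


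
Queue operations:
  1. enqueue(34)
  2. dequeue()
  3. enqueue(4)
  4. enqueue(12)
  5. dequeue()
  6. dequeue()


enqueue(34) -> [34]
dequeue()->34, []
enqueue(4) -> [4]
enqueue(12) -> [4, 12]
dequeue()->4, [12]
dequeue()->12, []

Final queue: []


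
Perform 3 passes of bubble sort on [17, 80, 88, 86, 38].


Initial: [17, 80, 88, 86, 38]
Pass 1: [17, 80, 86, 38, 88] (2 swaps)
Pass 2: [17, 80, 38, 86, 88] (1 swaps)
Pass 3: [17, 38, 80, 86, 88] (1 swaps)

After 3 passes: [17, 38, 80, 86, 88]


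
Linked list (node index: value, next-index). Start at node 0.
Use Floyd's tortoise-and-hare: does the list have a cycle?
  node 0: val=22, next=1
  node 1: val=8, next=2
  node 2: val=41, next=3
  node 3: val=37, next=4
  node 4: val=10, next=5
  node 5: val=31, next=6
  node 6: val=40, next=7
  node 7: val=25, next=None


Floyd's tortoise (slow, +1) and hare (fast, +2):
  init: slow=0, fast=0
  step 1: slow=1, fast=2
  step 2: slow=2, fast=4
  step 3: slow=3, fast=6
  step 4: fast 6->7->None, no cycle

Cycle: no


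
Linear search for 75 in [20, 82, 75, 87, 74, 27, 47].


i=0: 20!=75
i=1: 82!=75
i=2: 75==75 found!

Found at 2, 3 comps


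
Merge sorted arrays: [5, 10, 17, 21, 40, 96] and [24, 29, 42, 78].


Take 5 from A
Take 10 from A
Take 17 from A
Take 21 from A
Take 24 from B
Take 29 from B
Take 40 from A
Take 42 from B
Take 78 from B

Merged: [5, 10, 17, 21, 24, 29, 40, 42, 78, 96]


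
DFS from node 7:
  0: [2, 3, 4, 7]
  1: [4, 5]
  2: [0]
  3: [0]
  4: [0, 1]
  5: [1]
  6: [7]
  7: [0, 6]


Visit 7, push [6, 0]
Visit 0, push [4, 3, 2]
Visit 2, push []
Visit 3, push []
Visit 4, push [1]
Visit 1, push [5]
Visit 5, push []
Visit 6, push []

DFS order: [7, 0, 2, 3, 4, 1, 5, 6]


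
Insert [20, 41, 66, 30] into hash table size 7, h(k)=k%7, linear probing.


Insert 20: h=6 -> slot 6
Insert 41: h=6, 1 probes -> slot 0
Insert 66: h=3 -> slot 3
Insert 30: h=2 -> slot 2

Table: [41, None, 30, 66, None, None, 20]


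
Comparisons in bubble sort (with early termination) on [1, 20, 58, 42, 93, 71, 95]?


Algorithm: bubble sort (with early termination)
Input: [1, 20, 58, 42, 93, 71, 95]
Sorted: [1, 20, 42, 58, 71, 93, 95]

11


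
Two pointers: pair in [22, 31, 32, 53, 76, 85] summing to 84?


lo=0(22)+hi=5(85)=107
lo=0(22)+hi=4(76)=98
lo=0(22)+hi=3(53)=75
lo=1(31)+hi=3(53)=84

Yes: 31+53=84


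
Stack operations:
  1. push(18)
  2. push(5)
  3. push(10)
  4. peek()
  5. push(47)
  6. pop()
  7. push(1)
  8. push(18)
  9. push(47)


push(18) -> [18]
push(5) -> [18, 5]
push(10) -> [18, 5, 10]
peek()->10
push(47) -> [18, 5, 10, 47]
pop()->47, [18, 5, 10]
push(1) -> [18, 5, 10, 1]
push(18) -> [18, 5, 10, 1, 18]
push(47) -> [18, 5, 10, 1, 18, 47]

Final stack: [18, 5, 10, 1, 18, 47]


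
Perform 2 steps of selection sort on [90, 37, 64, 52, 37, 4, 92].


Initial: [90, 37, 64, 52, 37, 4, 92]
Step 1: min=4 at 5
  Swap: [4, 37, 64, 52, 37, 90, 92]
Step 2: min=37 at 1
  Swap: [4, 37, 64, 52, 37, 90, 92]

After 2 steps: [4, 37, 64, 52, 37, 90, 92]


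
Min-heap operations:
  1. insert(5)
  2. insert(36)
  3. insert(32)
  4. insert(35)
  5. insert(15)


insert(5) -> [5]
insert(36) -> [5, 36]
insert(32) -> [5, 36, 32]
insert(35) -> [5, 35, 32, 36]
insert(15) -> [5, 15, 32, 36, 35]

Final heap: [5, 15, 32, 36, 35]


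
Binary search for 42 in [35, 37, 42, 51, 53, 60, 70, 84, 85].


Step 1: lo=0, hi=8, mid=4, val=53
Step 2: lo=0, hi=3, mid=1, val=37
Step 3: lo=2, hi=3, mid=2, val=42

Found at index 2


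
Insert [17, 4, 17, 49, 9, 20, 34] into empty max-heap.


Insert 17: [17]
Insert 4: [17, 4]
Insert 17: [17, 4, 17]
Insert 49: [49, 17, 17, 4]
Insert 9: [49, 17, 17, 4, 9]
Insert 20: [49, 17, 20, 4, 9, 17]
Insert 34: [49, 17, 34, 4, 9, 17, 20]

Final heap: [49, 17, 34, 4, 9, 17, 20]


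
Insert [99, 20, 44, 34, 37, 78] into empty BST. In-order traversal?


Insert 99: root
Insert 20: L from 99
Insert 44: L from 99 -> R from 20
Insert 34: L from 99 -> R from 20 -> L from 44
Insert 37: L from 99 -> R from 20 -> L from 44 -> R from 34
Insert 78: L from 99 -> R from 20 -> R from 44

In-order: [20, 34, 37, 44, 78, 99]


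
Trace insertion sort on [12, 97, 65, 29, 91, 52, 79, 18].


Initial: [12, 97, 65, 29, 91, 52, 79, 18]
Insert 97: [12, 97, 65, 29, 91, 52, 79, 18]
Insert 65: [12, 65, 97, 29, 91, 52, 79, 18]
Insert 29: [12, 29, 65, 97, 91, 52, 79, 18]
Insert 91: [12, 29, 65, 91, 97, 52, 79, 18]
Insert 52: [12, 29, 52, 65, 91, 97, 79, 18]
Insert 79: [12, 29, 52, 65, 79, 91, 97, 18]
Insert 18: [12, 18, 29, 52, 65, 79, 91, 97]

Sorted: [12, 18, 29, 52, 65, 79, 91, 97]


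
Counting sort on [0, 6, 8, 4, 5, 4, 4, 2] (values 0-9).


Input: [0, 6, 8, 4, 5, 4, 4, 2]
Counts: [1, 0, 1, 0, 3, 1, 1, 0, 1, 0]

Sorted: [0, 2, 4, 4, 4, 5, 6, 8]


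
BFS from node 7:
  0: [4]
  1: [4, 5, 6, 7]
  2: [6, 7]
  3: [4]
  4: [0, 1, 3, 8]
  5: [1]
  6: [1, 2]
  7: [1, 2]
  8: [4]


Visit 7, enqueue [1, 2]
Visit 1, enqueue [4, 5, 6]
Visit 2, enqueue []
Visit 4, enqueue [0, 3, 8]
Visit 5, enqueue []
Visit 6, enqueue []
Visit 0, enqueue []
Visit 3, enqueue []
Visit 8, enqueue []

BFS order: [7, 1, 2, 4, 5, 6, 0, 3, 8]


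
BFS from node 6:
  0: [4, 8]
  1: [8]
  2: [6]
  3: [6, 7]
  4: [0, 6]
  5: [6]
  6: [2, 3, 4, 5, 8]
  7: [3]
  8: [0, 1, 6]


Visit 6, enqueue [2, 3, 4, 5, 8]
Visit 2, enqueue []
Visit 3, enqueue [7]
Visit 4, enqueue [0]
Visit 5, enqueue []
Visit 8, enqueue [1]
Visit 7, enqueue []
Visit 0, enqueue []
Visit 1, enqueue []

BFS order: [6, 2, 3, 4, 5, 8, 7, 0, 1]


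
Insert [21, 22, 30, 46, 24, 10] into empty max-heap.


Insert 21: [21]
Insert 22: [22, 21]
Insert 30: [30, 21, 22]
Insert 46: [46, 30, 22, 21]
Insert 24: [46, 30, 22, 21, 24]
Insert 10: [46, 30, 22, 21, 24, 10]

Final heap: [46, 30, 22, 21, 24, 10]


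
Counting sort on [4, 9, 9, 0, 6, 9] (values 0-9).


Input: [4, 9, 9, 0, 6, 9]
Counts: [1, 0, 0, 0, 1, 0, 1, 0, 0, 3]

Sorted: [0, 4, 6, 9, 9, 9]


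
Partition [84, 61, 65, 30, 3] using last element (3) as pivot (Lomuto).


Pivot: 3
Place pivot at 0: [3, 61, 65, 30, 84]

Partitioned: [3, 61, 65, 30, 84]


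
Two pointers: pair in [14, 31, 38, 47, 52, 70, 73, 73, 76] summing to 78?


lo=0(14)+hi=8(76)=90
lo=0(14)+hi=7(73)=87
lo=0(14)+hi=6(73)=87
lo=0(14)+hi=5(70)=84
lo=0(14)+hi=4(52)=66
lo=1(31)+hi=4(52)=83
lo=1(31)+hi=3(47)=78

Yes: 31+47=78


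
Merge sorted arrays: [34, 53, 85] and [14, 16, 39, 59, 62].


Take 14 from B
Take 16 from B
Take 34 from A
Take 39 from B
Take 53 from A
Take 59 from B
Take 62 from B

Merged: [14, 16, 34, 39, 53, 59, 62, 85]


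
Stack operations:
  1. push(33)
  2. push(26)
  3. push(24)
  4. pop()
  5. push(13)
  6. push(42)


push(33) -> [33]
push(26) -> [33, 26]
push(24) -> [33, 26, 24]
pop()->24, [33, 26]
push(13) -> [33, 26, 13]
push(42) -> [33, 26, 13, 42]

Final stack: [33, 26, 13, 42]


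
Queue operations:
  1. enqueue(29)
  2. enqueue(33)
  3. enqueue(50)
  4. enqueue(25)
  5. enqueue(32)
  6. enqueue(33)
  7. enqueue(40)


enqueue(29) -> [29]
enqueue(33) -> [29, 33]
enqueue(50) -> [29, 33, 50]
enqueue(25) -> [29, 33, 50, 25]
enqueue(32) -> [29, 33, 50, 25, 32]
enqueue(33) -> [29, 33, 50, 25, 32, 33]
enqueue(40) -> [29, 33, 50, 25, 32, 33, 40]

Final queue: [29, 33, 50, 25, 32, 33, 40]


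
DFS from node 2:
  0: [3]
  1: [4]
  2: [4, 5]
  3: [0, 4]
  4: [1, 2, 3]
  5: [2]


Visit 2, push [5, 4]
Visit 4, push [3, 1]
Visit 1, push []
Visit 3, push [0]
Visit 0, push []
Visit 5, push []

DFS order: [2, 4, 1, 3, 0, 5]


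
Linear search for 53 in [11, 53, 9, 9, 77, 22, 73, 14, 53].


i=0: 11!=53
i=1: 53==53 found!

Found at 1, 2 comps


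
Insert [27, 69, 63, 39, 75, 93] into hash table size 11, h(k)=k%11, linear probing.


Insert 27: h=5 -> slot 5
Insert 69: h=3 -> slot 3
Insert 63: h=8 -> slot 8
Insert 39: h=6 -> slot 6
Insert 75: h=9 -> slot 9
Insert 93: h=5, 2 probes -> slot 7

Table: [None, None, None, 69, None, 27, 39, 93, 63, 75, None]


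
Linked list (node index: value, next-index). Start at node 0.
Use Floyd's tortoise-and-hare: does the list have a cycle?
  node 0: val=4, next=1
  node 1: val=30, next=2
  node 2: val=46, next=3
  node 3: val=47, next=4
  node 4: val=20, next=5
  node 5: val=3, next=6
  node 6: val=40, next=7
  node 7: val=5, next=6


Floyd's tortoise (slow, +1) and hare (fast, +2):
  init: slow=0, fast=0
  step 1: slow=1, fast=2
  step 2: slow=2, fast=4
  step 3: slow=3, fast=6
  step 4: slow=4, fast=6
  step 5: slow=5, fast=6
  step 6: slow=6, fast=6
  slow == fast at node 6: cycle detected

Cycle: yes


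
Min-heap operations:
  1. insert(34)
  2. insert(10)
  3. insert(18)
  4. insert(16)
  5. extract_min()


insert(34) -> [34]
insert(10) -> [10, 34]
insert(18) -> [10, 34, 18]
insert(16) -> [10, 16, 18, 34]
extract_min()->10, [16, 34, 18]

Final heap: [16, 34, 18]


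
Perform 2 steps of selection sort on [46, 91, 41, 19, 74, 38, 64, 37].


Initial: [46, 91, 41, 19, 74, 38, 64, 37]
Step 1: min=19 at 3
  Swap: [19, 91, 41, 46, 74, 38, 64, 37]
Step 2: min=37 at 7
  Swap: [19, 37, 41, 46, 74, 38, 64, 91]

After 2 steps: [19, 37, 41, 46, 74, 38, 64, 91]


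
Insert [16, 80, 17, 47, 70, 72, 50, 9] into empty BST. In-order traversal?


Insert 16: root
Insert 80: R from 16
Insert 17: R from 16 -> L from 80
Insert 47: R from 16 -> L from 80 -> R from 17
Insert 70: R from 16 -> L from 80 -> R from 17 -> R from 47
Insert 72: R from 16 -> L from 80 -> R from 17 -> R from 47 -> R from 70
Insert 50: R from 16 -> L from 80 -> R from 17 -> R from 47 -> L from 70
Insert 9: L from 16

In-order: [9, 16, 17, 47, 50, 70, 72, 80]


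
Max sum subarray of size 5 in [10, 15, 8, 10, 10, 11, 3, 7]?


[0:5]: 53
[1:6]: 54
[2:7]: 42
[3:8]: 41

Max: 54 at [1:6]


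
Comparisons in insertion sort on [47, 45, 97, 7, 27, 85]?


Algorithm: insertion sort
Input: [47, 45, 97, 7, 27, 85]
Sorted: [7, 27, 45, 47, 85, 97]

11


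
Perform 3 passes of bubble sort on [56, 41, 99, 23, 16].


Initial: [56, 41, 99, 23, 16]
Pass 1: [41, 56, 23, 16, 99] (3 swaps)
Pass 2: [41, 23, 16, 56, 99] (2 swaps)
Pass 3: [23, 16, 41, 56, 99] (2 swaps)

After 3 passes: [23, 16, 41, 56, 99]


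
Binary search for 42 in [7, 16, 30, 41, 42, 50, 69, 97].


Step 1: lo=0, hi=7, mid=3, val=41
Step 2: lo=4, hi=7, mid=5, val=50
Step 3: lo=4, hi=4, mid=4, val=42

Found at index 4


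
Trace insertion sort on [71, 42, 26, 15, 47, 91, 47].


Initial: [71, 42, 26, 15, 47, 91, 47]
Insert 42: [42, 71, 26, 15, 47, 91, 47]
Insert 26: [26, 42, 71, 15, 47, 91, 47]
Insert 15: [15, 26, 42, 71, 47, 91, 47]
Insert 47: [15, 26, 42, 47, 71, 91, 47]
Insert 91: [15, 26, 42, 47, 71, 91, 47]
Insert 47: [15, 26, 42, 47, 47, 71, 91]

Sorted: [15, 26, 42, 47, 47, 71, 91]


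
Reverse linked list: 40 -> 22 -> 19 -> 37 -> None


Step 1: curr=40, set curr.next=prev(None) | reversed so far: 40
Step 2: curr=22, set curr.next=prev(40) | reversed so far: 22 -> 40
Step 3: curr=19, set curr.next=prev(22) | reversed so far: 19 -> 22 -> 40
Step 4: curr=37, set curr.next=prev(19) | reversed so far: 37 -> 19 -> 22 -> 40

37 -> 19 -> 22 -> 40 -> None


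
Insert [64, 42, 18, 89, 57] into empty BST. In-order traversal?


Insert 64: root
Insert 42: L from 64
Insert 18: L from 64 -> L from 42
Insert 89: R from 64
Insert 57: L from 64 -> R from 42

In-order: [18, 42, 57, 64, 89]


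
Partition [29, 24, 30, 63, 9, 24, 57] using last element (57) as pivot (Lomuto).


Pivot: 57
  29 <= 57: advance i (no swap)
  24 <= 57: advance i (no swap)
  30 <= 57: advance i (no swap)
  9 <= 57: swap -> [29, 24, 30, 9, 63, 24, 57]
  24 <= 57: swap -> [29, 24, 30, 9, 24, 63, 57]
Place pivot at 5: [29, 24, 30, 9, 24, 57, 63]

Partitioned: [29, 24, 30, 9, 24, 57, 63]


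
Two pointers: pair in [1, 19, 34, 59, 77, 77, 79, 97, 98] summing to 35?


lo=0(1)+hi=8(98)=99
lo=0(1)+hi=7(97)=98
lo=0(1)+hi=6(79)=80
lo=0(1)+hi=5(77)=78
lo=0(1)+hi=4(77)=78
lo=0(1)+hi=3(59)=60
lo=0(1)+hi=2(34)=35

Yes: 1+34=35


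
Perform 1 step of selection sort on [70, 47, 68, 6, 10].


Initial: [70, 47, 68, 6, 10]
Step 1: min=6 at 3
  Swap: [6, 47, 68, 70, 10]

After 1 step: [6, 47, 68, 70, 10]


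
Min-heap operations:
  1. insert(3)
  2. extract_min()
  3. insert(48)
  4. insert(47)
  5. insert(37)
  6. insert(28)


insert(3) -> [3]
extract_min()->3, []
insert(48) -> [48]
insert(47) -> [47, 48]
insert(37) -> [37, 48, 47]
insert(28) -> [28, 37, 47, 48]

Final heap: [28, 37, 47, 48]


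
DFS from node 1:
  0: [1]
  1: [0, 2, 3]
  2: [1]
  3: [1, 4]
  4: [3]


Visit 1, push [3, 2, 0]
Visit 0, push []
Visit 2, push []
Visit 3, push [4]
Visit 4, push []

DFS order: [1, 0, 2, 3, 4]


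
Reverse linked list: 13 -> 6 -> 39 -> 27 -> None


Step 1: curr=13, set curr.next=prev(None) | reversed so far: 13
Step 2: curr=6, set curr.next=prev(13) | reversed so far: 6 -> 13
Step 3: curr=39, set curr.next=prev(6) | reversed so far: 39 -> 6 -> 13
Step 4: curr=27, set curr.next=prev(39) | reversed so far: 27 -> 39 -> 6 -> 13

27 -> 39 -> 6 -> 13 -> None


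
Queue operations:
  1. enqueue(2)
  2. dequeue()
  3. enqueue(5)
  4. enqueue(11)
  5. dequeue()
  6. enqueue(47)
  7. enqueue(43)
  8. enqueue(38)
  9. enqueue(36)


enqueue(2) -> [2]
dequeue()->2, []
enqueue(5) -> [5]
enqueue(11) -> [5, 11]
dequeue()->5, [11]
enqueue(47) -> [11, 47]
enqueue(43) -> [11, 47, 43]
enqueue(38) -> [11, 47, 43, 38]
enqueue(36) -> [11, 47, 43, 38, 36]

Final queue: [11, 47, 43, 38, 36]


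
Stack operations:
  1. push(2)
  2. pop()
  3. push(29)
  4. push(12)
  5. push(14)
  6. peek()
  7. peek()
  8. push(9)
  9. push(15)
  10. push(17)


push(2) -> [2]
pop()->2, []
push(29) -> [29]
push(12) -> [29, 12]
push(14) -> [29, 12, 14]
peek()->14
peek()->14
push(9) -> [29, 12, 14, 9]
push(15) -> [29, 12, 14, 9, 15]
push(17) -> [29, 12, 14, 9, 15, 17]

Final stack: [29, 12, 14, 9, 15, 17]


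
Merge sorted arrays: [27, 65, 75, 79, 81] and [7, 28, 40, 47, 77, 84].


Take 7 from B
Take 27 from A
Take 28 from B
Take 40 from B
Take 47 from B
Take 65 from A
Take 75 from A
Take 77 from B
Take 79 from A
Take 81 from A

Merged: [7, 27, 28, 40, 47, 65, 75, 77, 79, 81, 84]


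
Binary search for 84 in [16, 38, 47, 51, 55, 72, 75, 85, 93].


Step 1: lo=0, hi=8, mid=4, val=55
Step 2: lo=5, hi=8, mid=6, val=75
Step 3: lo=7, hi=8, mid=7, val=85

Not found


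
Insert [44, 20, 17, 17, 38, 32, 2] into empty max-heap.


Insert 44: [44]
Insert 20: [44, 20]
Insert 17: [44, 20, 17]
Insert 17: [44, 20, 17, 17]
Insert 38: [44, 38, 17, 17, 20]
Insert 32: [44, 38, 32, 17, 20, 17]
Insert 2: [44, 38, 32, 17, 20, 17, 2]

Final heap: [44, 38, 32, 17, 20, 17, 2]


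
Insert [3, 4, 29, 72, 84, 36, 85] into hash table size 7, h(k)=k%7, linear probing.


Insert 3: h=3 -> slot 3
Insert 4: h=4 -> slot 4
Insert 29: h=1 -> slot 1
Insert 72: h=2 -> slot 2
Insert 84: h=0 -> slot 0
Insert 36: h=1, 4 probes -> slot 5
Insert 85: h=1, 5 probes -> slot 6

Table: [84, 29, 72, 3, 4, 36, 85]


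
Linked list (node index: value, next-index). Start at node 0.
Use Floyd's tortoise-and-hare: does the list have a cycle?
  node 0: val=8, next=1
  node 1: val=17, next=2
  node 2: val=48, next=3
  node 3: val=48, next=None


Floyd's tortoise (slow, +1) and hare (fast, +2):
  init: slow=0, fast=0
  step 1: slow=1, fast=2
  step 2: fast 2->3->None, no cycle

Cycle: no


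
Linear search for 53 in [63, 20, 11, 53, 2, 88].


i=0: 63!=53
i=1: 20!=53
i=2: 11!=53
i=3: 53==53 found!

Found at 3, 4 comps


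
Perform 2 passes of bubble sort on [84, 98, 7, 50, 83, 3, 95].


Initial: [84, 98, 7, 50, 83, 3, 95]
Pass 1: [84, 7, 50, 83, 3, 95, 98] (5 swaps)
Pass 2: [7, 50, 83, 3, 84, 95, 98] (4 swaps)

After 2 passes: [7, 50, 83, 3, 84, 95, 98]


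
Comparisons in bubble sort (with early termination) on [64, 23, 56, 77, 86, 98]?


Algorithm: bubble sort (with early termination)
Input: [64, 23, 56, 77, 86, 98]
Sorted: [23, 56, 64, 77, 86, 98]

9


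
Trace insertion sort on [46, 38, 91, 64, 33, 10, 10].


Initial: [46, 38, 91, 64, 33, 10, 10]
Insert 38: [38, 46, 91, 64, 33, 10, 10]
Insert 91: [38, 46, 91, 64, 33, 10, 10]
Insert 64: [38, 46, 64, 91, 33, 10, 10]
Insert 33: [33, 38, 46, 64, 91, 10, 10]
Insert 10: [10, 33, 38, 46, 64, 91, 10]
Insert 10: [10, 10, 33, 38, 46, 64, 91]

Sorted: [10, 10, 33, 38, 46, 64, 91]


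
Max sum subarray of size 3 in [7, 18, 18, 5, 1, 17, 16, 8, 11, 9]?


[0:3]: 43
[1:4]: 41
[2:5]: 24
[3:6]: 23
[4:7]: 34
[5:8]: 41
[6:9]: 35
[7:10]: 28

Max: 43 at [0:3]


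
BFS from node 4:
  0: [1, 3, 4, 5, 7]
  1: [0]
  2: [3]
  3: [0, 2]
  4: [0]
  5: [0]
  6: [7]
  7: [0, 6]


Visit 4, enqueue [0]
Visit 0, enqueue [1, 3, 5, 7]
Visit 1, enqueue []
Visit 3, enqueue [2]
Visit 5, enqueue []
Visit 7, enqueue [6]
Visit 2, enqueue []
Visit 6, enqueue []

BFS order: [4, 0, 1, 3, 5, 7, 2, 6]


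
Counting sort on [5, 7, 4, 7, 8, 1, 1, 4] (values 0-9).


Input: [5, 7, 4, 7, 8, 1, 1, 4]
Counts: [0, 2, 0, 0, 2, 1, 0, 2, 1, 0]

Sorted: [1, 1, 4, 4, 5, 7, 7, 8]


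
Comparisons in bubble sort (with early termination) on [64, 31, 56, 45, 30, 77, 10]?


Algorithm: bubble sort (with early termination)
Input: [64, 31, 56, 45, 30, 77, 10]
Sorted: [10, 30, 31, 45, 56, 64, 77]

21


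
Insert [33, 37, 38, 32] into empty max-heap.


Insert 33: [33]
Insert 37: [37, 33]
Insert 38: [38, 33, 37]
Insert 32: [38, 33, 37, 32]

Final heap: [38, 33, 37, 32]


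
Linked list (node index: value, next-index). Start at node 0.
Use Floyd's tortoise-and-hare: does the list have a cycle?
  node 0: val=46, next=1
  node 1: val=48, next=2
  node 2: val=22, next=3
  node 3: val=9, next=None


Floyd's tortoise (slow, +1) and hare (fast, +2):
  init: slow=0, fast=0
  step 1: slow=1, fast=2
  step 2: fast 2->3->None, no cycle

Cycle: no


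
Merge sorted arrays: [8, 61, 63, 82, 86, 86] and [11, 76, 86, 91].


Take 8 from A
Take 11 from B
Take 61 from A
Take 63 from A
Take 76 from B
Take 82 from A
Take 86 from A
Take 86 from A

Merged: [8, 11, 61, 63, 76, 82, 86, 86, 86, 91]


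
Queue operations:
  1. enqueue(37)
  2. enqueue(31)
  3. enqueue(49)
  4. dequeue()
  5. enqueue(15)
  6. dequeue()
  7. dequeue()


enqueue(37) -> [37]
enqueue(31) -> [37, 31]
enqueue(49) -> [37, 31, 49]
dequeue()->37, [31, 49]
enqueue(15) -> [31, 49, 15]
dequeue()->31, [49, 15]
dequeue()->49, [15]

Final queue: [15]


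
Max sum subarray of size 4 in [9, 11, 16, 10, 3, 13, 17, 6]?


[0:4]: 46
[1:5]: 40
[2:6]: 42
[3:7]: 43
[4:8]: 39

Max: 46 at [0:4]


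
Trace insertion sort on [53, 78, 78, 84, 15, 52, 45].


Initial: [53, 78, 78, 84, 15, 52, 45]
Insert 78: [53, 78, 78, 84, 15, 52, 45]
Insert 78: [53, 78, 78, 84, 15, 52, 45]
Insert 84: [53, 78, 78, 84, 15, 52, 45]
Insert 15: [15, 53, 78, 78, 84, 52, 45]
Insert 52: [15, 52, 53, 78, 78, 84, 45]
Insert 45: [15, 45, 52, 53, 78, 78, 84]

Sorted: [15, 45, 52, 53, 78, 78, 84]


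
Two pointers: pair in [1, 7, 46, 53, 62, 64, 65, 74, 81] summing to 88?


lo=0(1)+hi=8(81)=82
lo=1(7)+hi=8(81)=88

Yes: 7+81=88


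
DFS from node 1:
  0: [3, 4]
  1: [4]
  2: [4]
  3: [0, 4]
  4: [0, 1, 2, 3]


Visit 1, push [4]
Visit 4, push [3, 2, 0]
Visit 0, push [3]
Visit 3, push []
Visit 2, push []

DFS order: [1, 4, 0, 3, 2]


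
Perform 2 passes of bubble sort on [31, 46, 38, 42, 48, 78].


Initial: [31, 46, 38, 42, 48, 78]
Pass 1: [31, 38, 42, 46, 48, 78] (2 swaps)
Pass 2: [31, 38, 42, 46, 48, 78] (0 swaps)

After 2 passes: [31, 38, 42, 46, 48, 78]


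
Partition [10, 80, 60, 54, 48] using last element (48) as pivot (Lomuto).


Pivot: 48
  10 <= 48: advance i (no swap)
Place pivot at 1: [10, 48, 60, 54, 80]

Partitioned: [10, 48, 60, 54, 80]


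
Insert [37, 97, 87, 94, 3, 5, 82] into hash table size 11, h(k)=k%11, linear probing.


Insert 37: h=4 -> slot 4
Insert 97: h=9 -> slot 9
Insert 87: h=10 -> slot 10
Insert 94: h=6 -> slot 6
Insert 3: h=3 -> slot 3
Insert 5: h=5 -> slot 5
Insert 82: h=5, 2 probes -> slot 7

Table: [None, None, None, 3, 37, 5, 94, 82, None, 97, 87]


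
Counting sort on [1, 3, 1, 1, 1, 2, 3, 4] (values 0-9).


Input: [1, 3, 1, 1, 1, 2, 3, 4]
Counts: [0, 4, 1, 2, 1, 0, 0, 0, 0, 0]

Sorted: [1, 1, 1, 1, 2, 3, 3, 4]


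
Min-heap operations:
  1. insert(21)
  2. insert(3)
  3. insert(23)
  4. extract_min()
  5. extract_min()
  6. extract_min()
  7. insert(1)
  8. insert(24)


insert(21) -> [21]
insert(3) -> [3, 21]
insert(23) -> [3, 21, 23]
extract_min()->3, [21, 23]
extract_min()->21, [23]
extract_min()->23, []
insert(1) -> [1]
insert(24) -> [1, 24]

Final heap: [1, 24]


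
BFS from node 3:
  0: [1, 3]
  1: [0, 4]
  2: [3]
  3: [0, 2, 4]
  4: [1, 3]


Visit 3, enqueue [0, 2, 4]
Visit 0, enqueue [1]
Visit 2, enqueue []
Visit 4, enqueue []
Visit 1, enqueue []

BFS order: [3, 0, 2, 4, 1]


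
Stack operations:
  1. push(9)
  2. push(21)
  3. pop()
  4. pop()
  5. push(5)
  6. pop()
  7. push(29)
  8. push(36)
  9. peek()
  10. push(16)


push(9) -> [9]
push(21) -> [9, 21]
pop()->21, [9]
pop()->9, []
push(5) -> [5]
pop()->5, []
push(29) -> [29]
push(36) -> [29, 36]
peek()->36
push(16) -> [29, 36, 16]

Final stack: [29, 36, 16]


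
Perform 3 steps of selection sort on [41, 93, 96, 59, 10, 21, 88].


Initial: [41, 93, 96, 59, 10, 21, 88]
Step 1: min=10 at 4
  Swap: [10, 93, 96, 59, 41, 21, 88]
Step 2: min=21 at 5
  Swap: [10, 21, 96, 59, 41, 93, 88]
Step 3: min=41 at 4
  Swap: [10, 21, 41, 59, 96, 93, 88]

After 3 steps: [10, 21, 41, 59, 96, 93, 88]


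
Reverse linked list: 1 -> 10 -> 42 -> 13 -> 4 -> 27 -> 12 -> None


Step 1: curr=1, set curr.next=prev(None) | reversed so far: 1
Step 2: curr=10, set curr.next=prev(1) | reversed so far: 10 -> 1
Step 3: curr=42, set curr.next=prev(10) | reversed so far: 42 -> 10 -> 1
Step 4: curr=13, set curr.next=prev(42) | reversed so far: 13 -> 42 -> 10 -> 1
Step 5: curr=4, set curr.next=prev(13) | reversed so far: 4 -> 13 -> 42 -> 10 -> 1
Step 6: curr=27, set curr.next=prev(4) | reversed so far: 27 -> 4 -> 13 -> 42 -> 10 -> 1
Step 7: curr=12, set curr.next=prev(27) | reversed so far: 12 -> 27 -> 4 -> 13 -> 42 -> 10 -> 1

12 -> 27 -> 4 -> 13 -> 42 -> 10 -> 1 -> None


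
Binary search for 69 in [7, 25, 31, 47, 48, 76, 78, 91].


Step 1: lo=0, hi=7, mid=3, val=47
Step 2: lo=4, hi=7, mid=5, val=76
Step 3: lo=4, hi=4, mid=4, val=48

Not found


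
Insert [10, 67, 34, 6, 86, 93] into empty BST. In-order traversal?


Insert 10: root
Insert 67: R from 10
Insert 34: R from 10 -> L from 67
Insert 6: L from 10
Insert 86: R from 10 -> R from 67
Insert 93: R from 10 -> R from 67 -> R from 86

In-order: [6, 10, 34, 67, 86, 93]


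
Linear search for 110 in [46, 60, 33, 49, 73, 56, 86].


i=0: 46!=110
i=1: 60!=110
i=2: 33!=110
i=3: 49!=110
i=4: 73!=110
i=5: 56!=110
i=6: 86!=110

Not found, 7 comps


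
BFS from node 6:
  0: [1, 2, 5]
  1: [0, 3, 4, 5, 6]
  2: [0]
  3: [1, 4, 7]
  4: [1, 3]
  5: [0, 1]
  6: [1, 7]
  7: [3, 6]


Visit 6, enqueue [1, 7]
Visit 1, enqueue [0, 3, 4, 5]
Visit 7, enqueue []
Visit 0, enqueue [2]
Visit 3, enqueue []
Visit 4, enqueue []
Visit 5, enqueue []
Visit 2, enqueue []

BFS order: [6, 1, 7, 0, 3, 4, 5, 2]


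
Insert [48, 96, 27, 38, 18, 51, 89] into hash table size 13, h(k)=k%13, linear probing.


Insert 48: h=9 -> slot 9
Insert 96: h=5 -> slot 5
Insert 27: h=1 -> slot 1
Insert 38: h=12 -> slot 12
Insert 18: h=5, 1 probes -> slot 6
Insert 51: h=12, 1 probes -> slot 0
Insert 89: h=11 -> slot 11

Table: [51, 27, None, None, None, 96, 18, None, None, 48, None, 89, 38]


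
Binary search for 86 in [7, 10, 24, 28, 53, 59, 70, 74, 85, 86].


Step 1: lo=0, hi=9, mid=4, val=53
Step 2: lo=5, hi=9, mid=7, val=74
Step 3: lo=8, hi=9, mid=8, val=85
Step 4: lo=9, hi=9, mid=9, val=86

Found at index 9


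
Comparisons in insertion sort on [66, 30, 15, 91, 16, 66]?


Algorithm: insertion sort
Input: [66, 30, 15, 91, 16, 66]
Sorted: [15, 16, 30, 66, 66, 91]

10


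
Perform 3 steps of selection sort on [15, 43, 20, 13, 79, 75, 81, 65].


Initial: [15, 43, 20, 13, 79, 75, 81, 65]
Step 1: min=13 at 3
  Swap: [13, 43, 20, 15, 79, 75, 81, 65]
Step 2: min=15 at 3
  Swap: [13, 15, 20, 43, 79, 75, 81, 65]
Step 3: min=20 at 2
  Swap: [13, 15, 20, 43, 79, 75, 81, 65]

After 3 steps: [13, 15, 20, 43, 79, 75, 81, 65]


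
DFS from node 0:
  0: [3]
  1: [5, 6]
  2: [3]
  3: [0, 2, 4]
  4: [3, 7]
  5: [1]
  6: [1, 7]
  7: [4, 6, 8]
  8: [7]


Visit 0, push [3]
Visit 3, push [4, 2]
Visit 2, push []
Visit 4, push [7]
Visit 7, push [8, 6]
Visit 6, push [1]
Visit 1, push [5]
Visit 5, push []
Visit 8, push []

DFS order: [0, 3, 2, 4, 7, 6, 1, 5, 8]


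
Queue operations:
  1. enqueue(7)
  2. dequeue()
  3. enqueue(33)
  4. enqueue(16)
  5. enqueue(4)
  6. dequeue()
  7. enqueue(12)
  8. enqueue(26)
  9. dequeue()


enqueue(7) -> [7]
dequeue()->7, []
enqueue(33) -> [33]
enqueue(16) -> [33, 16]
enqueue(4) -> [33, 16, 4]
dequeue()->33, [16, 4]
enqueue(12) -> [16, 4, 12]
enqueue(26) -> [16, 4, 12, 26]
dequeue()->16, [4, 12, 26]

Final queue: [4, 12, 26]


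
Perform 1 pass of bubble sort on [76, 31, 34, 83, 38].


Initial: [76, 31, 34, 83, 38]
Pass 1: [31, 34, 76, 38, 83] (3 swaps)

After 1 pass: [31, 34, 76, 38, 83]


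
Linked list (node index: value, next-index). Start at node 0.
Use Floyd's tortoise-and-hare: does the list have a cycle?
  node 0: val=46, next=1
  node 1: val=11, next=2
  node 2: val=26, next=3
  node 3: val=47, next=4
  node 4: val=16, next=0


Floyd's tortoise (slow, +1) and hare (fast, +2):
  init: slow=0, fast=0
  step 1: slow=1, fast=2
  step 2: slow=2, fast=4
  step 3: slow=3, fast=1
  step 4: slow=4, fast=3
  step 5: slow=0, fast=0
  slow == fast at node 0: cycle detected

Cycle: yes


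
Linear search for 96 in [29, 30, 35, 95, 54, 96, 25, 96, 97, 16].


i=0: 29!=96
i=1: 30!=96
i=2: 35!=96
i=3: 95!=96
i=4: 54!=96
i=5: 96==96 found!

Found at 5, 6 comps


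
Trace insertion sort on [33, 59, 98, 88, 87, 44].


Initial: [33, 59, 98, 88, 87, 44]
Insert 59: [33, 59, 98, 88, 87, 44]
Insert 98: [33, 59, 98, 88, 87, 44]
Insert 88: [33, 59, 88, 98, 87, 44]
Insert 87: [33, 59, 87, 88, 98, 44]
Insert 44: [33, 44, 59, 87, 88, 98]

Sorted: [33, 44, 59, 87, 88, 98]


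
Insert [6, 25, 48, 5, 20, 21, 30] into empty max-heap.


Insert 6: [6]
Insert 25: [25, 6]
Insert 48: [48, 6, 25]
Insert 5: [48, 6, 25, 5]
Insert 20: [48, 20, 25, 5, 6]
Insert 21: [48, 20, 25, 5, 6, 21]
Insert 30: [48, 20, 30, 5, 6, 21, 25]

Final heap: [48, 20, 30, 5, 6, 21, 25]


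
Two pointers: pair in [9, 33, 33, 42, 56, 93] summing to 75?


lo=0(9)+hi=5(93)=102
lo=0(9)+hi=4(56)=65
lo=1(33)+hi=4(56)=89
lo=1(33)+hi=3(42)=75

Yes: 33+42=75


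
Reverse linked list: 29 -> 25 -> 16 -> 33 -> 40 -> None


Step 1: curr=29, set curr.next=prev(None) | reversed so far: 29
Step 2: curr=25, set curr.next=prev(29) | reversed so far: 25 -> 29
Step 3: curr=16, set curr.next=prev(25) | reversed so far: 16 -> 25 -> 29
Step 4: curr=33, set curr.next=prev(16) | reversed so far: 33 -> 16 -> 25 -> 29
Step 5: curr=40, set curr.next=prev(33) | reversed so far: 40 -> 33 -> 16 -> 25 -> 29

40 -> 33 -> 16 -> 25 -> 29 -> None


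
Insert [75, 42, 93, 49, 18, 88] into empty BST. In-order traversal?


Insert 75: root
Insert 42: L from 75
Insert 93: R from 75
Insert 49: L from 75 -> R from 42
Insert 18: L from 75 -> L from 42
Insert 88: R from 75 -> L from 93

In-order: [18, 42, 49, 75, 88, 93]


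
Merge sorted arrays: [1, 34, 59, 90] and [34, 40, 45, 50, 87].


Take 1 from A
Take 34 from A
Take 34 from B
Take 40 from B
Take 45 from B
Take 50 from B
Take 59 from A
Take 87 from B

Merged: [1, 34, 34, 40, 45, 50, 59, 87, 90]


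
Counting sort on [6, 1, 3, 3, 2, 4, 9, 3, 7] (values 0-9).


Input: [6, 1, 3, 3, 2, 4, 9, 3, 7]
Counts: [0, 1, 1, 3, 1, 0, 1, 1, 0, 1]

Sorted: [1, 2, 3, 3, 3, 4, 6, 7, 9]


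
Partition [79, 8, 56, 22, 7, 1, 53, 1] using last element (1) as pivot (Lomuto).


Pivot: 1
  1 <= 1: swap -> [1, 8, 56, 22, 7, 79, 53, 1]
Place pivot at 1: [1, 1, 56, 22, 7, 79, 53, 8]

Partitioned: [1, 1, 56, 22, 7, 79, 53, 8]


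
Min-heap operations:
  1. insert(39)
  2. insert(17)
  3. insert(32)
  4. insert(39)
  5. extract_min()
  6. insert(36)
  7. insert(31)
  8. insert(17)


insert(39) -> [39]
insert(17) -> [17, 39]
insert(32) -> [17, 39, 32]
insert(39) -> [17, 39, 32, 39]
extract_min()->17, [32, 39, 39]
insert(36) -> [32, 36, 39, 39]
insert(31) -> [31, 32, 39, 39, 36]
insert(17) -> [17, 32, 31, 39, 36, 39]

Final heap: [17, 32, 31, 39, 36, 39]


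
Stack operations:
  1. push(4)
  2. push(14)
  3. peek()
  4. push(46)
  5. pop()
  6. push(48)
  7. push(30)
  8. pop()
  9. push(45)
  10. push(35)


push(4) -> [4]
push(14) -> [4, 14]
peek()->14
push(46) -> [4, 14, 46]
pop()->46, [4, 14]
push(48) -> [4, 14, 48]
push(30) -> [4, 14, 48, 30]
pop()->30, [4, 14, 48]
push(45) -> [4, 14, 48, 45]
push(35) -> [4, 14, 48, 45, 35]

Final stack: [4, 14, 48, 45, 35]


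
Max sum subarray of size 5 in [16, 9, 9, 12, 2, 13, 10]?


[0:5]: 48
[1:6]: 45
[2:7]: 46

Max: 48 at [0:5]


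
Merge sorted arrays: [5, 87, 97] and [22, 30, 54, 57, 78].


Take 5 from A
Take 22 from B
Take 30 from B
Take 54 from B
Take 57 from B
Take 78 from B

Merged: [5, 22, 30, 54, 57, 78, 87, 97]


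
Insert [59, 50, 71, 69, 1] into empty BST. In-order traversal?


Insert 59: root
Insert 50: L from 59
Insert 71: R from 59
Insert 69: R from 59 -> L from 71
Insert 1: L from 59 -> L from 50

In-order: [1, 50, 59, 69, 71]


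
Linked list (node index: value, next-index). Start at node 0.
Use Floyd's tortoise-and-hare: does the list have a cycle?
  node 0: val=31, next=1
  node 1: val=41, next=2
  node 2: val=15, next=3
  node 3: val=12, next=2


Floyd's tortoise (slow, +1) and hare (fast, +2):
  init: slow=0, fast=0
  step 1: slow=1, fast=2
  step 2: slow=2, fast=2
  slow == fast at node 2: cycle detected

Cycle: yes


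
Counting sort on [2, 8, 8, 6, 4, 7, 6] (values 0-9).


Input: [2, 8, 8, 6, 4, 7, 6]
Counts: [0, 0, 1, 0, 1, 0, 2, 1, 2, 0]

Sorted: [2, 4, 6, 6, 7, 8, 8]


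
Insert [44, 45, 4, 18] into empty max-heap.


Insert 44: [44]
Insert 45: [45, 44]
Insert 4: [45, 44, 4]
Insert 18: [45, 44, 4, 18]

Final heap: [45, 44, 4, 18]


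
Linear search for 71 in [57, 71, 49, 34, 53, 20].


i=0: 57!=71
i=1: 71==71 found!

Found at 1, 2 comps


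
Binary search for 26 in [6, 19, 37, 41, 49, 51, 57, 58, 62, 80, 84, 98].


Step 1: lo=0, hi=11, mid=5, val=51
Step 2: lo=0, hi=4, mid=2, val=37
Step 3: lo=0, hi=1, mid=0, val=6
Step 4: lo=1, hi=1, mid=1, val=19

Not found


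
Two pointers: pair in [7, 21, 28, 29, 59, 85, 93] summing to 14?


lo=0(7)+hi=6(93)=100
lo=0(7)+hi=5(85)=92
lo=0(7)+hi=4(59)=66
lo=0(7)+hi=3(29)=36
lo=0(7)+hi=2(28)=35
lo=0(7)+hi=1(21)=28

No pair found


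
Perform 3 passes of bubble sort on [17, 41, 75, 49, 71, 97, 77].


Initial: [17, 41, 75, 49, 71, 97, 77]
Pass 1: [17, 41, 49, 71, 75, 77, 97] (3 swaps)
Pass 2: [17, 41, 49, 71, 75, 77, 97] (0 swaps)
Pass 3: [17, 41, 49, 71, 75, 77, 97] (0 swaps)

After 3 passes: [17, 41, 49, 71, 75, 77, 97]


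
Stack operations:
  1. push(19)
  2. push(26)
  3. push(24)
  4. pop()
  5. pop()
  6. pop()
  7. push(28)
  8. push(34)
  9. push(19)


push(19) -> [19]
push(26) -> [19, 26]
push(24) -> [19, 26, 24]
pop()->24, [19, 26]
pop()->26, [19]
pop()->19, []
push(28) -> [28]
push(34) -> [28, 34]
push(19) -> [28, 34, 19]

Final stack: [28, 34, 19]


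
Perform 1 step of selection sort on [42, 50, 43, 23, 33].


Initial: [42, 50, 43, 23, 33]
Step 1: min=23 at 3
  Swap: [23, 50, 43, 42, 33]

After 1 step: [23, 50, 43, 42, 33]


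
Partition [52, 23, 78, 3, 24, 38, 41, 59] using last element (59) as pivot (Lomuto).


Pivot: 59
  52 <= 59: advance i (no swap)
  23 <= 59: advance i (no swap)
  3 <= 59: swap -> [52, 23, 3, 78, 24, 38, 41, 59]
  24 <= 59: swap -> [52, 23, 3, 24, 78, 38, 41, 59]
  38 <= 59: swap -> [52, 23, 3, 24, 38, 78, 41, 59]
  41 <= 59: swap -> [52, 23, 3, 24, 38, 41, 78, 59]
Place pivot at 6: [52, 23, 3, 24, 38, 41, 59, 78]

Partitioned: [52, 23, 3, 24, 38, 41, 59, 78]


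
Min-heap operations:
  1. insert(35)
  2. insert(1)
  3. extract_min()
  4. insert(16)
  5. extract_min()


insert(35) -> [35]
insert(1) -> [1, 35]
extract_min()->1, [35]
insert(16) -> [16, 35]
extract_min()->16, [35]

Final heap: [35]


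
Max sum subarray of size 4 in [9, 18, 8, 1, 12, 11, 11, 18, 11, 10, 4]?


[0:4]: 36
[1:5]: 39
[2:6]: 32
[3:7]: 35
[4:8]: 52
[5:9]: 51
[6:10]: 50
[7:11]: 43

Max: 52 at [4:8]


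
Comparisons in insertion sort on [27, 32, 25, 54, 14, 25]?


Algorithm: insertion sort
Input: [27, 32, 25, 54, 14, 25]
Sorted: [14, 25, 25, 27, 32, 54]

12


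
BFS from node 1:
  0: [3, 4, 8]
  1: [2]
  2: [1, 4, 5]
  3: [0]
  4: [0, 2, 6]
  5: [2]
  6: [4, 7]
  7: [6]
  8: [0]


Visit 1, enqueue [2]
Visit 2, enqueue [4, 5]
Visit 4, enqueue [0, 6]
Visit 5, enqueue []
Visit 0, enqueue [3, 8]
Visit 6, enqueue [7]
Visit 3, enqueue []
Visit 8, enqueue []
Visit 7, enqueue []

BFS order: [1, 2, 4, 5, 0, 6, 3, 8, 7]


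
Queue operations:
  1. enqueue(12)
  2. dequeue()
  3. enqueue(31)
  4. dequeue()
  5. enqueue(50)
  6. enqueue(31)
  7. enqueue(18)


enqueue(12) -> [12]
dequeue()->12, []
enqueue(31) -> [31]
dequeue()->31, []
enqueue(50) -> [50]
enqueue(31) -> [50, 31]
enqueue(18) -> [50, 31, 18]

Final queue: [50, 31, 18]


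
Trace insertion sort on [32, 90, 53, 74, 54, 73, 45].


Initial: [32, 90, 53, 74, 54, 73, 45]
Insert 90: [32, 90, 53, 74, 54, 73, 45]
Insert 53: [32, 53, 90, 74, 54, 73, 45]
Insert 74: [32, 53, 74, 90, 54, 73, 45]
Insert 54: [32, 53, 54, 74, 90, 73, 45]
Insert 73: [32, 53, 54, 73, 74, 90, 45]
Insert 45: [32, 45, 53, 54, 73, 74, 90]

Sorted: [32, 45, 53, 54, 73, 74, 90]


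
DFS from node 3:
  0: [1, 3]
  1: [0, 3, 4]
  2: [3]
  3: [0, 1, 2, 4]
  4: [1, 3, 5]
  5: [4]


Visit 3, push [4, 2, 1, 0]
Visit 0, push [1]
Visit 1, push [4]
Visit 4, push [5]
Visit 5, push []
Visit 2, push []

DFS order: [3, 0, 1, 4, 5, 2]


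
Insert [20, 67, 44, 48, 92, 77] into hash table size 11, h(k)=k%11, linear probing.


Insert 20: h=9 -> slot 9
Insert 67: h=1 -> slot 1
Insert 44: h=0 -> slot 0
Insert 48: h=4 -> slot 4
Insert 92: h=4, 1 probes -> slot 5
Insert 77: h=0, 2 probes -> slot 2

Table: [44, 67, 77, None, 48, 92, None, None, None, 20, None]


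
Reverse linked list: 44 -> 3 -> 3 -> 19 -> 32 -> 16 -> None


Step 1: curr=44, set curr.next=prev(None) | reversed so far: 44
Step 2: curr=3, set curr.next=prev(44) | reversed so far: 3 -> 44
Step 3: curr=3, set curr.next=prev(3) | reversed so far: 3 -> 3 -> 44
Step 4: curr=19, set curr.next=prev(3) | reversed so far: 19 -> 3 -> 3 -> 44
Step 5: curr=32, set curr.next=prev(19) | reversed so far: 32 -> 19 -> 3 -> 3 -> 44
Step 6: curr=16, set curr.next=prev(32) | reversed so far: 16 -> 32 -> 19 -> 3 -> 3 -> 44

16 -> 32 -> 19 -> 3 -> 3 -> 44 -> None


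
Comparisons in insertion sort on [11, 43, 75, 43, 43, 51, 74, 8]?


Algorithm: insertion sort
Input: [11, 43, 75, 43, 43, 51, 74, 8]
Sorted: [8, 11, 43, 43, 43, 51, 74, 75]

17


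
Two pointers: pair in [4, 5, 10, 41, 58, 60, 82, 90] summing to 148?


lo=0(4)+hi=7(90)=94
lo=1(5)+hi=7(90)=95
lo=2(10)+hi=7(90)=100
lo=3(41)+hi=7(90)=131
lo=4(58)+hi=7(90)=148

Yes: 58+90=148


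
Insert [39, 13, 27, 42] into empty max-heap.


Insert 39: [39]
Insert 13: [39, 13]
Insert 27: [39, 13, 27]
Insert 42: [42, 39, 27, 13]

Final heap: [42, 39, 27, 13]


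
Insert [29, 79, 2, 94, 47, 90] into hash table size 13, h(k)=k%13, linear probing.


Insert 29: h=3 -> slot 3
Insert 79: h=1 -> slot 1
Insert 2: h=2 -> slot 2
Insert 94: h=3, 1 probes -> slot 4
Insert 47: h=8 -> slot 8
Insert 90: h=12 -> slot 12

Table: [None, 79, 2, 29, 94, None, None, None, 47, None, None, None, 90]


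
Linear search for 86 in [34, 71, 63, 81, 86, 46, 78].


i=0: 34!=86
i=1: 71!=86
i=2: 63!=86
i=3: 81!=86
i=4: 86==86 found!

Found at 4, 5 comps


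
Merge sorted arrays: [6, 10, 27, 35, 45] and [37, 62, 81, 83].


Take 6 from A
Take 10 from A
Take 27 from A
Take 35 from A
Take 37 from B
Take 45 from A

Merged: [6, 10, 27, 35, 37, 45, 62, 81, 83]


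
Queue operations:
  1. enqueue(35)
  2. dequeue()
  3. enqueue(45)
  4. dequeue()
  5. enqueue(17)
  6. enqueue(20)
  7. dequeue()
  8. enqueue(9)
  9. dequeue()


enqueue(35) -> [35]
dequeue()->35, []
enqueue(45) -> [45]
dequeue()->45, []
enqueue(17) -> [17]
enqueue(20) -> [17, 20]
dequeue()->17, [20]
enqueue(9) -> [20, 9]
dequeue()->20, [9]

Final queue: [9]


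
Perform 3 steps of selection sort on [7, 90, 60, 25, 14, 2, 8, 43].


Initial: [7, 90, 60, 25, 14, 2, 8, 43]
Step 1: min=2 at 5
  Swap: [2, 90, 60, 25, 14, 7, 8, 43]
Step 2: min=7 at 5
  Swap: [2, 7, 60, 25, 14, 90, 8, 43]
Step 3: min=8 at 6
  Swap: [2, 7, 8, 25, 14, 90, 60, 43]

After 3 steps: [2, 7, 8, 25, 14, 90, 60, 43]


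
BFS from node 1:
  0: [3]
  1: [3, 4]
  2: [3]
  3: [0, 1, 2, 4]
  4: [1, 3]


Visit 1, enqueue [3, 4]
Visit 3, enqueue [0, 2]
Visit 4, enqueue []
Visit 0, enqueue []
Visit 2, enqueue []

BFS order: [1, 3, 4, 0, 2]
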